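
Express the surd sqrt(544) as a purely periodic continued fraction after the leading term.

Write x_i = (sqrt(544) + m_i)/d_i with (m_0, d_0) = (0, 1). a_0 = floor(sqrt(544)) = 23, since 23^2 = 529 <= 544 < 576 = 24^2.
Iterate m_{i+1} = d_i*a_i - m_i, d_{i+1} = (544 - m_{i+1}^2)/d_i, a_{i+1} = floor((a_0 + m_{i+1})/d_{i+1}):
  m_1 = 1*23 - 0 = 23, d_1 = (544 - 23^2)/1 = 15/1 = 15, a_1 = floor((23 + 23)/15) = 3.
  m_2 = 15*3 - 23 = 22, d_2 = (544 - 22^2)/15 = 60/15 = 4, a_2 = floor((23 + 22)/4) = 11.
  m_3 = 4*11 - 22 = 22, d_3 = (544 - 22^2)/4 = 60/4 = 15, a_3 = floor((23 + 22)/15) = 3.
  m_4 = 15*3 - 22 = 23, d_4 = (544 - 23^2)/15 = 15/15 = 1, a_4 = floor((23 + 23)/1) = 46.
  m_5 = 1*46 - 23 = 23, d_5 = (544 - 23^2)/1 = 15/1 = 15: (m_5, d_5) = (m_1, d_1) = (23, 15), so from here the quotients repeat a_1, ..., a_4; the period length is 4.
Hence the expansion of sqrt(544) is a_0 = 23 followed by the repeating block 3, 11, 3, 46 (period 4).

[23; (3, 11, 3, 46)]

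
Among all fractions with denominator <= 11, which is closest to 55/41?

4/3

Expand x = 55/41 as a continued fraction with the Euclidean algorithm:
  55 = 1*41 + 14, so a_0 = 1.
  41 = 2*14 + 13, so a_1 = 2.
  14 = 1*13 + 1, so a_2 = 1.
  13 = 13*1 + 0, so a_3 = 13.
so x = [1; 2, 1, 13].
Convergents (p_i = a_i*p_{i-1} + p_{i-2}, q_i = a_i*q_{i-1} + q_{i-2} with p_{-2}=0, p_{-1}=1, q_{-2}=1, q_{-1}=0), until the denominator exceeds 11:
  i=0: a_0=1, p_0 = 1*1 + 0 = 1, q_0 = 1*0 + 1 = 1.
  i=1: a_1=2, p_1 = 2*1 + 1 = 3, q_1 = 2*1 + 0 = 2.
  i=2: a_2=1, p_2 = 1*3 + 1 = 4, q_2 = 1*2 + 1 = 3.
  i=3: a_3=13, p_3 = 13*4 + 3 = 55, q_3 = 13*3 + 2 = 41.
q_3 = 41 > 11, so the last convergent with denominator <= 11 is p_2/q_2 = 4/3.
The closest fraction with denominator <= 11 is either p_2/q_2 or the intermediate fraction (k*p_2 + p_1)/(k*q_2 + q_1) with the largest k >= 1 whose denominator stays <= 11; these approach x as k grows, and every other convergent or intermediate fraction in range is farther away.
Largest k: floor((11 - q_1)/q_2) = floor((11 - 2)/3) = 3.
That gives (3*4 + 3)/(3*3 + 2) = 15/11.
Compare the errors: |x - 4/3| = |55*3 - 4*41|/(41*3) = 1/123, and |x - 15/11| = |55*11 - 15*41|/(41*11) = 10/451.
Cross-multiplying, 1*451 = 451 < 1230 = 10*123, so 1/123 is smaller: the convergent 4/3 is closer to x than 15/11.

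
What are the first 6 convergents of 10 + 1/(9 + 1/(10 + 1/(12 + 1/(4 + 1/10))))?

Using the convergent recurrence p_i = a_i*p_{i-1} + p_{i-2}, q_i = a_i*q_{i-1} + q_{i-2} with p_{-2}=0, p_{-1}=1, q_{-2}=1, q_{-1}=0:
  i=0: a_0=10, p_0 = 10*1 + 0 = 10, q_0 = 10*0 + 1 = 1.
  i=1: a_1=9, p_1 = 9*10 + 1 = 91, q_1 = 9*1 + 0 = 9.
  i=2: a_2=10, p_2 = 10*91 + 10 = 920, q_2 = 10*9 + 1 = 91.
  i=3: a_3=12, p_3 = 12*920 + 91 = 11131, q_3 = 12*91 + 9 = 1101.
  i=4: a_4=4, p_4 = 4*11131 + 920 = 45444, q_4 = 4*1101 + 91 = 4495.
  i=5: a_5=10, p_5 = 10*45444 + 11131 = 465571, q_5 = 10*4495 + 1101 = 46051.

10/1, 91/9, 920/91, 11131/1101, 45444/4495, 465571/46051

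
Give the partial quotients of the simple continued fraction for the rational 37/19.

Run the Euclidean algorithm on 37 and 19; the successive quotients are the partial quotients a_0, a_1, ... (each step inverts the fractional part left over by the previous one):
  37 = 1*19 + 18, so a_0 = 1.
  19 = 1*18 + 1, so a_1 = 1.
  18 = 18*1 + 0, so a_2 = 18.
The remainder reaches 0 after 3 divisions, so the expansion has 3 partial quotients, read off in order.

[1; 1, 18]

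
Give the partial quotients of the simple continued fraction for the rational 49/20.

Run the Euclidean algorithm on 49 and 20; the successive quotients are the partial quotients a_0, a_1, ... (each step inverts the fractional part left over by the previous one):
  49 = 2*20 + 9, so a_0 = 2.
  20 = 2*9 + 2, so a_1 = 2.
  9 = 4*2 + 1, so a_2 = 4.
  2 = 2*1 + 0, so a_3 = 2.
The remainder reaches 0 after 4 divisions, so the expansion has 4 partial quotients, read off in order.

[2; 2, 4, 2]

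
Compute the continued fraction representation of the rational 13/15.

[0; 1, 6, 2]

Run the Euclidean algorithm on 13 and 15; the successive quotients are the partial quotients a_0, a_1, ... (each step inverts the fractional part left over by the previous one):
  13 = 0*15 + 13, so a_0 = 0.
  15 = 1*13 + 2, so a_1 = 1.
  13 = 6*2 + 1, so a_2 = 6.
  2 = 2*1 + 0, so a_3 = 2.
The remainder reaches 0 after 4 divisions, so the expansion has 4 partial quotients, read off in order.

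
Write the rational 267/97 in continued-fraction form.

[2; 1, 3, 24]

Run the Euclidean algorithm on 267 and 97; the successive quotients are the partial quotients a_0, a_1, ... (each step inverts the fractional part left over by the previous one):
  267 = 2*97 + 73, so a_0 = 2.
  97 = 1*73 + 24, so a_1 = 1.
  73 = 3*24 + 1, so a_2 = 3.
  24 = 24*1 + 0, so a_3 = 24.
The remainder reaches 0 after 4 divisions, so the expansion has 4 partial quotients, read off in order.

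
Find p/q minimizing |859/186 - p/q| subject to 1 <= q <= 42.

Expand x = 859/186 as a continued fraction with the Euclidean algorithm:
  859 = 4*186 + 115, so a_0 = 4.
  186 = 1*115 + 71, so a_1 = 1.
  115 = 1*71 + 44, so a_2 = 1.
  71 = 1*44 + 27, so a_3 = 1.
  44 = 1*27 + 17, so a_4 = 1.
  27 = 1*17 + 10, so a_5 = 1.
  17 = 1*10 + 7, so a_6 = 1.
  10 = 1*7 + 3, so a_7 = 1.
  7 = 2*3 + 1, so a_8 = 2.
  3 = 3*1 + 0, so a_9 = 3.
so x = [4; 1, 1, 1, 1, 1, 1, 1, 2, 3].
Convergents (p_i = a_i*p_{i-1} + p_{i-2}, q_i = a_i*q_{i-1} + q_{i-2} with p_{-2}=0, p_{-1}=1, q_{-2}=1, q_{-1}=0), until the denominator exceeds 42:
  i=0: a_0=4, p_0 = 4*1 + 0 = 4, q_0 = 4*0 + 1 = 1.
  i=1: a_1=1, p_1 = 1*4 + 1 = 5, q_1 = 1*1 + 0 = 1.
  i=2: a_2=1, p_2 = 1*5 + 4 = 9, q_2 = 1*1 + 1 = 2.
  i=3: a_3=1, p_3 = 1*9 + 5 = 14, q_3 = 1*2 + 1 = 3.
  i=4: a_4=1, p_4 = 1*14 + 9 = 23, q_4 = 1*3 + 2 = 5.
  i=5: a_5=1, p_5 = 1*23 + 14 = 37, q_5 = 1*5 + 3 = 8.
  i=6: a_6=1, p_6 = 1*37 + 23 = 60, q_6 = 1*8 + 5 = 13.
  i=7: a_7=1, p_7 = 1*60 + 37 = 97, q_7 = 1*13 + 8 = 21.
  i=8: a_8=2, p_8 = 2*97 + 60 = 254, q_8 = 2*21 + 13 = 55.
q_8 = 55 > 42, so the last convergent with denominator <= 42 is p_7/q_7 = 97/21.
The closest fraction with denominator <= 42 is either p_7/q_7 or the intermediate fraction (k*p_7 + p_6)/(k*q_7 + q_6) with the largest k >= 1 whose denominator stays <= 42; these approach x as k grows, and every other convergent or intermediate fraction in range is farther away.
Largest k: floor((42 - q_6)/q_7) = floor((42 - 13)/21) = 1.
That gives (1*97 + 60)/(1*21 + 13) = 157/34.
Compare the errors: |x - 97/21| = |859*21 - 97*186|/(186*21) = 3/3906, and |x - 157/34| = |859*34 - 157*186|/(186*34) = 4/6324.
Cross-multiplying, 4*3906 = 15624 < 18972 = 3*6324, so 4/6324 is smaller: the intermediate fraction 157/34 is closer to x than 97/21.

157/34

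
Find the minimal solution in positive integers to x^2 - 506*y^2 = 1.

First expand sqrt(506) as a continued fraction. With x_i = (sqrt(506) + m_i)/d_i and (m_0, d_0) = (0, 1): a_0 = floor(sqrt(506)) = 22, since 22^2 = 484 <= 506 < 529 = 23^2.
Iterate m_{i+1} = d_i*a_i - m_i, d_{i+1} = (506 - m_{i+1}^2)/d_i, a_{i+1} = floor((a_0 + m_{i+1})/d_{i+1}):
  m_1 = 1*22 - 0 = 22, d_1 = (506 - 22^2)/1 = 22/1 = 22, a_1 = floor((22 + 22)/22) = 2.
  m_2 = 22*2 - 22 = 22, d_2 = (506 - 22^2)/22 = 22/22 = 1, a_2 = floor((22 + 22)/1) = 44.
  m_3 = 1*44 - 22 = 22, d_3 = (506 - 22^2)/1 = 22/1 = 22: (m_3, d_3) = (m_1, d_1) = (22, 22), so from here the quotients repeat a_1, a_2; the period length is 2.
So sqrt(506) = [22; (2, 44)] with period length k = 2.
k is even, so the fundamental solution of x^2 - 506y^2 = 1 is (p_{k-1}, q_{k-1}) = (p_1, q_1); compute convergents through index 1.
Convergents (p_i = a_i*p_{i-1} + p_{i-2}, q_i = a_i*q_{i-1} + q_{i-2} with p_{-2}=0, p_{-1}=1, q_{-2}=1, q_{-1}=0):
  i=0: a_0=22, p_0 = 22*1 + 0 = 22, q_0 = 22*0 + 1 = 1.
  i=1: a_1=2, p_1 = 2*22 + 1 = 45, q_1 = 2*1 + 0 = 2.
Check: 45^2 - 506*2^2 = 2025 - 2024 = 1, so (x, y) = (45, 2) solves the equation, and by the theorem it is the least positive solution.

(x, y) = (45, 2)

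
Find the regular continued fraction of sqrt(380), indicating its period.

Write x_i = (sqrt(380) + m_i)/d_i with (m_0, d_0) = (0, 1). a_0 = floor(sqrt(380)) = 19, since 19^2 = 361 <= 380 < 400 = 20^2.
Iterate m_{i+1} = d_i*a_i - m_i, d_{i+1} = (380 - m_{i+1}^2)/d_i, a_{i+1} = floor((a_0 + m_{i+1})/d_{i+1}):
  m_1 = 1*19 - 0 = 19, d_1 = (380 - 19^2)/1 = 19/1 = 19, a_1 = floor((19 + 19)/19) = 2.
  m_2 = 19*2 - 19 = 19, d_2 = (380 - 19^2)/19 = 19/19 = 1, a_2 = floor((19 + 19)/1) = 38.
  m_3 = 1*38 - 19 = 19, d_3 = (380 - 19^2)/1 = 19/1 = 19: (m_3, d_3) = (m_1, d_1) = (19, 19), so from here the quotients repeat a_1, a_2; the period length is 2.
Hence the expansion of sqrt(380) is a_0 = 19 followed by the repeating block 2, 38 (period 2).

[19; (2, 38)]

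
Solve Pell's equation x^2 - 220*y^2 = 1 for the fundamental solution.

First expand sqrt(220) as a continued fraction. With x_i = (sqrt(220) + m_i)/d_i and (m_0, d_0) = (0, 1): a_0 = floor(sqrt(220)) = 14, since 14^2 = 196 <= 220 < 225 = 15^2.
Iterate m_{i+1} = d_i*a_i - m_i, d_{i+1} = (220 - m_{i+1}^2)/d_i, a_{i+1} = floor((a_0 + m_{i+1})/d_{i+1}):
  m_1 = 1*14 - 0 = 14, d_1 = (220 - 14^2)/1 = 24/1 = 24, a_1 = floor((14 + 14)/24) = 1.
  m_2 = 24*1 - 14 = 10, d_2 = (220 - 10^2)/24 = 120/24 = 5, a_2 = floor((14 + 10)/5) = 4.
  m_3 = 5*4 - 10 = 10, d_3 = (220 - 10^2)/5 = 120/5 = 24, a_3 = floor((14 + 10)/24) = 1.
  m_4 = 24*1 - 10 = 14, d_4 = (220 - 14^2)/24 = 24/24 = 1, a_4 = floor((14 + 14)/1) = 28.
  m_5 = 1*28 - 14 = 14, d_5 = (220 - 14^2)/1 = 24/1 = 24: (m_5, d_5) = (m_1, d_1) = (14, 24), so from here the quotients repeat a_1, ..., a_4; the period length is 4.
So sqrt(220) = [14; (1, 4, 1, 28)] with period length k = 4.
k is even, so the fundamental solution of x^2 - 220y^2 = 1 is (p_{k-1}, q_{k-1}) = (p_3, q_3); compute convergents through index 3.
Convergents (p_i = a_i*p_{i-1} + p_{i-2}, q_i = a_i*q_{i-1} + q_{i-2} with p_{-2}=0, p_{-1}=1, q_{-2}=1, q_{-1}=0):
  i=0: a_0=14, p_0 = 14*1 + 0 = 14, q_0 = 14*0 + 1 = 1.
  i=1: a_1=1, p_1 = 1*14 + 1 = 15, q_1 = 1*1 + 0 = 1.
  i=2: a_2=4, p_2 = 4*15 + 14 = 74, q_2 = 4*1 + 1 = 5.
  i=3: a_3=1, p_3 = 1*74 + 15 = 89, q_3 = 1*5 + 1 = 6.
Check: 89^2 - 220*6^2 = 7921 - 7920 = 1, so (x, y) = (89, 6) solves the equation, and by the theorem it is the least positive solution.

(x, y) = (89, 6)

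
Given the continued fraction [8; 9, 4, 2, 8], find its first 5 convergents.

Using the convergent recurrence p_i = a_i*p_{i-1} + p_{i-2}, q_i = a_i*q_{i-1} + q_{i-2} with p_{-2}=0, p_{-1}=1, q_{-2}=1, q_{-1}=0:
  i=0: a_0=8, p_0 = 8*1 + 0 = 8, q_0 = 8*0 + 1 = 1.
  i=1: a_1=9, p_1 = 9*8 + 1 = 73, q_1 = 9*1 + 0 = 9.
  i=2: a_2=4, p_2 = 4*73 + 8 = 300, q_2 = 4*9 + 1 = 37.
  i=3: a_3=2, p_3 = 2*300 + 73 = 673, q_3 = 2*37 + 9 = 83.
  i=4: a_4=8, p_4 = 8*673 + 300 = 5684, q_4 = 8*83 + 37 = 701.

8/1, 73/9, 300/37, 673/83, 5684/701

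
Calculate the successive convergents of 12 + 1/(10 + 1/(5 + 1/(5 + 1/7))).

Using the convergent recurrence p_i = a_i*p_{i-1} + p_{i-2}, q_i = a_i*q_{i-1} + q_{i-2} with p_{-2}=0, p_{-1}=1, q_{-2}=1, q_{-1}=0:
  i=0: a_0=12, p_0 = 12*1 + 0 = 12, q_0 = 12*0 + 1 = 1.
  i=1: a_1=10, p_1 = 10*12 + 1 = 121, q_1 = 10*1 + 0 = 10.
  i=2: a_2=5, p_2 = 5*121 + 12 = 617, q_2 = 5*10 + 1 = 51.
  i=3: a_3=5, p_3 = 5*617 + 121 = 3206, q_3 = 5*51 + 10 = 265.
  i=4: a_4=7, p_4 = 7*3206 + 617 = 23059, q_4 = 7*265 + 51 = 1906.

12/1, 121/10, 617/51, 3206/265, 23059/1906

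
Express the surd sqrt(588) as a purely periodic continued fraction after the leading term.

[24; (4, 48)]

Write x_i = (sqrt(588) + m_i)/d_i with (m_0, d_0) = (0, 1). a_0 = floor(sqrt(588)) = 24, since 24^2 = 576 <= 588 < 625 = 25^2.
Iterate m_{i+1} = d_i*a_i - m_i, d_{i+1} = (588 - m_{i+1}^2)/d_i, a_{i+1} = floor((a_0 + m_{i+1})/d_{i+1}):
  m_1 = 1*24 - 0 = 24, d_1 = (588 - 24^2)/1 = 12/1 = 12, a_1 = floor((24 + 24)/12) = 4.
  m_2 = 12*4 - 24 = 24, d_2 = (588 - 24^2)/12 = 12/12 = 1, a_2 = floor((24 + 24)/1) = 48.
  m_3 = 1*48 - 24 = 24, d_3 = (588 - 24^2)/1 = 12/1 = 12: (m_3, d_3) = (m_1, d_1) = (24, 12), so from here the quotients repeat a_1, a_2; the period length is 2.
Hence the expansion of sqrt(588) is a_0 = 24 followed by the repeating block 4, 48 (period 2).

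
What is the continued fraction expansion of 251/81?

[3; 10, 8]

Run the Euclidean algorithm on 251 and 81; the successive quotients are the partial quotients a_0, a_1, ... (each step inverts the fractional part left over by the previous one):
  251 = 3*81 + 8, so a_0 = 3.
  81 = 10*8 + 1, so a_1 = 10.
  8 = 8*1 + 0, so a_2 = 8.
The remainder reaches 0 after 3 divisions, so the expansion has 3 partial quotients, read off in order.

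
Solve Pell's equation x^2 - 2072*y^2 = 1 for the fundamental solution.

First expand sqrt(2072) as a continued fraction. With x_i = (sqrt(2072) + m_i)/d_i and (m_0, d_0) = (0, 1): a_0 = floor(sqrt(2072)) = 45, since 45^2 = 2025 <= 2072 < 2116 = 46^2.
Iterate m_{i+1} = d_i*a_i - m_i, d_{i+1} = (2072 - m_{i+1}^2)/d_i, a_{i+1} = floor((a_0 + m_{i+1})/d_{i+1}):
  m_1 = 1*45 - 0 = 45, d_1 = (2072 - 45^2)/1 = 47/1 = 47, a_1 = floor((45 + 45)/47) = 1.
  m_2 = 47*1 - 45 = 2, d_2 = (2072 - 2^2)/47 = 2068/47 = 44, a_2 = floor((45 + 2)/44) = 1.
  m_3 = 44*1 - 2 = 42, d_3 = (2072 - 42^2)/44 = 308/44 = 7, a_3 = floor((45 + 42)/7) = 12.
  m_4 = 7*12 - 42 = 42, d_4 = (2072 - 42^2)/7 = 308/7 = 44, a_4 = floor((45 + 42)/44) = 1.
  m_5 = 44*1 - 42 = 2, d_5 = (2072 - 2^2)/44 = 2068/44 = 47, a_5 = floor((45 + 2)/47) = 1.
  m_6 = 47*1 - 2 = 45, d_6 = (2072 - 45^2)/47 = 47/47 = 1, a_6 = floor((45 + 45)/1) = 90.
  m_7 = 1*90 - 45 = 45, d_7 = (2072 - 45^2)/1 = 47/1 = 47: (m_7, d_7) = (m_1, d_1) = (45, 47), so from here the quotients repeat a_1, ..., a_6; the period length is 6.
So sqrt(2072) = [45; (1, 1, 12, 1, 1, 90)] with period length k = 6.
k is even, so the fundamental solution of x^2 - 2072y^2 = 1 is (p_{k-1}, q_{k-1}) = (p_5, q_5); compute convergents through index 5.
Convergents (p_i = a_i*p_{i-1} + p_{i-2}, q_i = a_i*q_{i-1} + q_{i-2} with p_{-2}=0, p_{-1}=1, q_{-2}=1, q_{-1}=0):
  i=0: a_0=45, p_0 = 45*1 + 0 = 45, q_0 = 45*0 + 1 = 1.
  i=1: a_1=1, p_1 = 1*45 + 1 = 46, q_1 = 1*1 + 0 = 1.
  i=2: a_2=1, p_2 = 1*46 + 45 = 91, q_2 = 1*1 + 1 = 2.
  i=3: a_3=12, p_3 = 12*91 + 46 = 1138, q_3 = 12*2 + 1 = 25.
  i=4: a_4=1, p_4 = 1*1138 + 91 = 1229, q_4 = 1*25 + 2 = 27.
  i=5: a_5=1, p_5 = 1*1229 + 1138 = 2367, q_5 = 1*27 + 25 = 52.
Check: 2367^2 - 2072*52^2 = 5602689 - 5602688 = 1, so (x, y) = (2367, 52) solves the equation, and by the theorem it is the least positive solution.

(x, y) = (2367, 52)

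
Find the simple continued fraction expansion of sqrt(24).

Write x_i = (sqrt(24) + m_i)/d_i with (m_0, d_0) = (0, 1). a_0 = floor(sqrt(24)) = 4, since 4^2 = 16 <= 24 < 25 = 5^2.
Iterate m_{i+1} = d_i*a_i - m_i, d_{i+1} = (24 - m_{i+1}^2)/d_i, a_{i+1} = floor((a_0 + m_{i+1})/d_{i+1}):
  m_1 = 1*4 - 0 = 4, d_1 = (24 - 4^2)/1 = 8/1 = 8, a_1 = floor((4 + 4)/8) = 1.
  m_2 = 8*1 - 4 = 4, d_2 = (24 - 4^2)/8 = 8/8 = 1, a_2 = floor((4 + 4)/1) = 8.
  m_3 = 1*8 - 4 = 4, d_3 = (24 - 4^2)/1 = 8/1 = 8: (m_3, d_3) = (m_1, d_1) = (4, 8), so from here the quotients repeat a_1, a_2; the period length is 2.
Hence the expansion of sqrt(24) is a_0 = 4 followed by the repeating block 1, 8 (period 2).

[4; (1, 8)]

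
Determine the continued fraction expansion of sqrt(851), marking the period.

Write x_i = (sqrt(851) + m_i)/d_i with (m_0, d_0) = (0, 1). a_0 = floor(sqrt(851)) = 29, since 29^2 = 841 <= 851 < 900 = 30^2.
Iterate m_{i+1} = d_i*a_i - m_i, d_{i+1} = (851 - m_{i+1}^2)/d_i, a_{i+1} = floor((a_0 + m_{i+1})/d_{i+1}):
  m_1 = 1*29 - 0 = 29, d_1 = (851 - 29^2)/1 = 10/1 = 10, a_1 = floor((29 + 29)/10) = 5.
  m_2 = 10*5 - 29 = 21, d_2 = (851 - 21^2)/10 = 410/10 = 41, a_2 = floor((29 + 21)/41) = 1.
  m_3 = 41*1 - 21 = 20, d_3 = (851 - 20^2)/41 = 451/41 = 11, a_3 = floor((29 + 20)/11) = 4.
  m_4 = 11*4 - 20 = 24, d_4 = (851 - 24^2)/11 = 275/11 = 25, a_4 = floor((29 + 24)/25) = 2.
  m_5 = 25*2 - 24 = 26, d_5 = (851 - 26^2)/25 = 175/25 = 7, a_5 = floor((29 + 26)/7) = 7.
  m_6 = 7*7 - 26 = 23, d_6 = (851 - 23^2)/7 = 322/7 = 46, a_6 = floor((29 + 23)/46) = 1.
  m_7 = 46*1 - 23 = 23, d_7 = (851 - 23^2)/46 = 322/46 = 7, a_7 = floor((29 + 23)/7) = 7.
  m_8 = 7*7 - 23 = 26, d_8 = (851 - 26^2)/7 = 175/7 = 25, a_8 = floor((29 + 26)/25) = 2.
  m_9 = 25*2 - 26 = 24, d_9 = (851 - 24^2)/25 = 275/25 = 11, a_9 = floor((29 + 24)/11) = 4.
  m_10 = 11*4 - 24 = 20, d_10 = (851 - 20^2)/11 = 451/11 = 41, a_10 = floor((29 + 20)/41) = 1.
  m_11 = 41*1 - 20 = 21, d_11 = (851 - 21^2)/41 = 410/41 = 10, a_11 = floor((29 + 21)/10) = 5.
  m_12 = 10*5 - 21 = 29, d_12 = (851 - 29^2)/10 = 10/10 = 1, a_12 = floor((29 + 29)/1) = 58.
  m_13 = 1*58 - 29 = 29, d_13 = (851 - 29^2)/1 = 10/1 = 10: (m_13, d_13) = (m_1, d_1) = (29, 10), so from here the quotients repeat a_1, ..., a_12; the period length is 12.
Hence the expansion of sqrt(851) is a_0 = 29 followed by the repeating block 5, 1, 4, 2, 7, 1, 7, 2, 4, 1, 5, 58 (period 12).

[29; (5, 1, 4, 2, 7, 1, 7, 2, 4, 1, 5, 58)]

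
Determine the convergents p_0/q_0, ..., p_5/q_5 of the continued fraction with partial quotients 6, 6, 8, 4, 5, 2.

6/1, 37/6, 302/49, 1245/202, 6527/1059, 14299/2320

Using the convergent recurrence p_i = a_i*p_{i-1} + p_{i-2}, q_i = a_i*q_{i-1} + q_{i-2} with p_{-2}=0, p_{-1}=1, q_{-2}=1, q_{-1}=0:
  i=0: a_0=6, p_0 = 6*1 + 0 = 6, q_0 = 6*0 + 1 = 1.
  i=1: a_1=6, p_1 = 6*6 + 1 = 37, q_1 = 6*1 + 0 = 6.
  i=2: a_2=8, p_2 = 8*37 + 6 = 302, q_2 = 8*6 + 1 = 49.
  i=3: a_3=4, p_3 = 4*302 + 37 = 1245, q_3 = 4*49 + 6 = 202.
  i=4: a_4=5, p_4 = 5*1245 + 302 = 6527, q_4 = 5*202 + 49 = 1059.
  i=5: a_5=2, p_5 = 2*6527 + 1245 = 14299, q_5 = 2*1059 + 202 = 2320.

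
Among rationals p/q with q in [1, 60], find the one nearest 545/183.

137/46

Expand x = 545/183 as a continued fraction with the Euclidean algorithm:
  545 = 2*183 + 179, so a_0 = 2.
  183 = 1*179 + 4, so a_1 = 1.
  179 = 44*4 + 3, so a_2 = 44.
  4 = 1*3 + 1, so a_3 = 1.
  3 = 3*1 + 0, so a_4 = 3.
so x = [2; 1, 44, 1, 3].
Convergents (p_i = a_i*p_{i-1} + p_{i-2}, q_i = a_i*q_{i-1} + q_{i-2} with p_{-2}=0, p_{-1}=1, q_{-2}=1, q_{-1}=0), until the denominator exceeds 60:
  i=0: a_0=2, p_0 = 2*1 + 0 = 2, q_0 = 2*0 + 1 = 1.
  i=1: a_1=1, p_1 = 1*2 + 1 = 3, q_1 = 1*1 + 0 = 1.
  i=2: a_2=44, p_2 = 44*3 + 2 = 134, q_2 = 44*1 + 1 = 45.
  i=3: a_3=1, p_3 = 1*134 + 3 = 137, q_3 = 1*45 + 1 = 46.
  i=4: a_4=3, p_4 = 3*137 + 134 = 545, q_4 = 3*46 + 45 = 183.
q_4 = 183 > 60, so the last convergent with denominator <= 60 is p_3/q_3 = 137/46.
The closest fraction with denominator <= 60 is either p_3/q_3 or the intermediate fraction (k*p_3 + p_2)/(k*q_3 + q_2) with the largest k >= 1 whose denominator stays <= 60; these approach x as k grows, and every other convergent or intermediate fraction in range is farther away.
Largest k: floor((60 - q_2)/q_3) = floor((60 - 45)/46) = 0.
Since k = 0, no intermediate fraction beyond p_3/q_3 has denominator <= 60, so the convergent 137/46 is the closest (its error is |545*46 - 137*183|/(183*46) = 1/8418).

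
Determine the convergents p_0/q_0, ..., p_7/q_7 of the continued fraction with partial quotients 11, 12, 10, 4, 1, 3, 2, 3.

11/1, 133/12, 1341/121, 5497/496, 6838/617, 26011/2347, 58860/5311, 202591/18280

Using the convergent recurrence p_i = a_i*p_{i-1} + p_{i-2}, q_i = a_i*q_{i-1} + q_{i-2} with p_{-2}=0, p_{-1}=1, q_{-2}=1, q_{-1}=0:
  i=0: a_0=11, p_0 = 11*1 + 0 = 11, q_0 = 11*0 + 1 = 1.
  i=1: a_1=12, p_1 = 12*11 + 1 = 133, q_1 = 12*1 + 0 = 12.
  i=2: a_2=10, p_2 = 10*133 + 11 = 1341, q_2 = 10*12 + 1 = 121.
  i=3: a_3=4, p_3 = 4*1341 + 133 = 5497, q_3 = 4*121 + 12 = 496.
  i=4: a_4=1, p_4 = 1*5497 + 1341 = 6838, q_4 = 1*496 + 121 = 617.
  i=5: a_5=3, p_5 = 3*6838 + 5497 = 26011, q_5 = 3*617 + 496 = 2347.
  i=6: a_6=2, p_6 = 2*26011 + 6838 = 58860, q_6 = 2*2347 + 617 = 5311.
  i=7: a_7=3, p_7 = 3*58860 + 26011 = 202591, q_7 = 3*5311 + 2347 = 18280.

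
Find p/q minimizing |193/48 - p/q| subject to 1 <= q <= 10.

4/1

Expand x = 193/48 as a continued fraction with the Euclidean algorithm:
  193 = 4*48 + 1, so a_0 = 4.
  48 = 48*1 + 0, so a_1 = 48.
so x = [4; 48].
Convergents (p_i = a_i*p_{i-1} + p_{i-2}, q_i = a_i*q_{i-1} + q_{i-2} with p_{-2}=0, p_{-1}=1, q_{-2}=1, q_{-1}=0), until the denominator exceeds 10:
  i=0: a_0=4, p_0 = 4*1 + 0 = 4, q_0 = 4*0 + 1 = 1.
  i=1: a_1=48, p_1 = 48*4 + 1 = 193, q_1 = 48*1 + 0 = 48.
q_1 = 48 > 10, so the last convergent with denominator <= 10 is p_0/q_0 = 4/1.
The closest fraction with denominator <= 10 is either p_0/q_0 or the intermediate fraction (k*p_0 + p_{-1})/(k*q_0 + q_{-1}) with the largest k >= 1 whose denominator stays <= 10; these approach x as k grows, and every other convergent or intermediate fraction in range is farther away.
Largest k: floor((10 - q_{-1})/q_0) = floor((10 - 0)/1) = 10 (using the seeds p_{-1} = 1, q_{-1} = 0).
That gives (10*4 + 1)/(10*1 + 0) = 41/10.
Compare the errors: |x - 4/1| = |193*1 - 4*48|/(48*1) = 1/48, and |x - 41/10| = |193*10 - 41*48|/(48*10) = 38/480.
Cross-multiplying, 1*480 = 480 < 1824 = 38*48, so 1/48 is smaller: the convergent 4/1 is closer to x than 41/10.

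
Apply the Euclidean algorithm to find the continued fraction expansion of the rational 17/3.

[5; 1, 2]

Run the Euclidean algorithm on 17 and 3; the successive quotients are the partial quotients a_0, a_1, ... (each step inverts the fractional part left over by the previous one):
  17 = 5*3 + 2, so a_0 = 5.
  3 = 1*2 + 1, so a_1 = 1.
  2 = 2*1 + 0, so a_2 = 2.
The remainder reaches 0 after 3 divisions, so the expansion has 3 partial quotients, read off in order.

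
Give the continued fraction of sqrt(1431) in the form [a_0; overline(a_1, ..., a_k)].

[37; overline(1, 4, 1, 4, 1, 74)]

Write x_i = (sqrt(1431) + m_i)/d_i with (m_0, d_0) = (0, 1). a_0 = floor(sqrt(1431)) = 37, since 37^2 = 1369 <= 1431 < 1444 = 38^2.
Iterate m_{i+1} = d_i*a_i - m_i, d_{i+1} = (1431 - m_{i+1}^2)/d_i, a_{i+1} = floor((a_0 + m_{i+1})/d_{i+1}):
  m_1 = 1*37 - 0 = 37, d_1 = (1431 - 37^2)/1 = 62/1 = 62, a_1 = floor((37 + 37)/62) = 1.
  m_2 = 62*1 - 37 = 25, d_2 = (1431 - 25^2)/62 = 806/62 = 13, a_2 = floor((37 + 25)/13) = 4.
  m_3 = 13*4 - 25 = 27, d_3 = (1431 - 27^2)/13 = 702/13 = 54, a_3 = floor((37 + 27)/54) = 1.
  m_4 = 54*1 - 27 = 27, d_4 = (1431 - 27^2)/54 = 702/54 = 13, a_4 = floor((37 + 27)/13) = 4.
  m_5 = 13*4 - 27 = 25, d_5 = (1431 - 25^2)/13 = 806/13 = 62, a_5 = floor((37 + 25)/62) = 1.
  m_6 = 62*1 - 25 = 37, d_6 = (1431 - 37^2)/62 = 62/62 = 1, a_6 = floor((37 + 37)/1) = 74.
  m_7 = 1*74 - 37 = 37, d_7 = (1431 - 37^2)/1 = 62/1 = 62: (m_7, d_7) = (m_1, d_1) = (37, 62), so from here the quotients repeat a_1, ..., a_6; the period length is 6.
Hence the expansion of sqrt(1431) is a_0 = 37 followed by the repeating block 1, 4, 1, 4, 1, 74 (period 6).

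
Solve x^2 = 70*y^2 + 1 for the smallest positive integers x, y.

First expand sqrt(70) as a continued fraction. With x_i = (sqrt(70) + m_i)/d_i and (m_0, d_0) = (0, 1): a_0 = floor(sqrt(70)) = 8, since 8^2 = 64 <= 70 < 81 = 9^2.
Iterate m_{i+1} = d_i*a_i - m_i, d_{i+1} = (70 - m_{i+1}^2)/d_i, a_{i+1} = floor((a_0 + m_{i+1})/d_{i+1}):
  m_1 = 1*8 - 0 = 8, d_1 = (70 - 8^2)/1 = 6/1 = 6, a_1 = floor((8 + 8)/6) = 2.
  m_2 = 6*2 - 8 = 4, d_2 = (70 - 4^2)/6 = 54/6 = 9, a_2 = floor((8 + 4)/9) = 1.
  m_3 = 9*1 - 4 = 5, d_3 = (70 - 5^2)/9 = 45/9 = 5, a_3 = floor((8 + 5)/5) = 2.
  m_4 = 5*2 - 5 = 5, d_4 = (70 - 5^2)/5 = 45/5 = 9, a_4 = floor((8 + 5)/9) = 1.
  m_5 = 9*1 - 5 = 4, d_5 = (70 - 4^2)/9 = 54/9 = 6, a_5 = floor((8 + 4)/6) = 2.
  m_6 = 6*2 - 4 = 8, d_6 = (70 - 8^2)/6 = 6/6 = 1, a_6 = floor((8 + 8)/1) = 16.
  m_7 = 1*16 - 8 = 8, d_7 = (70 - 8^2)/1 = 6/1 = 6: (m_7, d_7) = (m_1, d_1) = (8, 6), so from here the quotients repeat a_1, ..., a_6; the period length is 6.
So sqrt(70) = [8; (2, 1, 2, 1, 2, 16)] with period length k = 6.
k is even, so the fundamental solution of x^2 - 70y^2 = 1 is (p_{k-1}, q_{k-1}) = (p_5, q_5); compute convergents through index 5.
Convergents (p_i = a_i*p_{i-1} + p_{i-2}, q_i = a_i*q_{i-1} + q_{i-2} with p_{-2}=0, p_{-1}=1, q_{-2}=1, q_{-1}=0):
  i=0: a_0=8, p_0 = 8*1 + 0 = 8, q_0 = 8*0 + 1 = 1.
  i=1: a_1=2, p_1 = 2*8 + 1 = 17, q_1 = 2*1 + 0 = 2.
  i=2: a_2=1, p_2 = 1*17 + 8 = 25, q_2 = 1*2 + 1 = 3.
  i=3: a_3=2, p_3 = 2*25 + 17 = 67, q_3 = 2*3 + 2 = 8.
  i=4: a_4=1, p_4 = 1*67 + 25 = 92, q_4 = 1*8 + 3 = 11.
  i=5: a_5=2, p_5 = 2*92 + 67 = 251, q_5 = 2*11 + 8 = 30.
Check: 251^2 - 70*30^2 = 63001 - 63000 = 1, so (x, y) = (251, 30) solves the equation, and by the theorem it is the least positive solution.

(x, y) = (251, 30)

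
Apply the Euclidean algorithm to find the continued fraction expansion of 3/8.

[0; 2, 1, 2]

Run the Euclidean algorithm on 3 and 8; the successive quotients are the partial quotients a_0, a_1, ... (each step inverts the fractional part left over by the previous one):
  3 = 0*8 + 3, so a_0 = 0.
  8 = 2*3 + 2, so a_1 = 2.
  3 = 1*2 + 1, so a_2 = 1.
  2 = 2*1 + 0, so a_3 = 2.
The remainder reaches 0 after 4 divisions, so the expansion has 4 partial quotients, read off in order.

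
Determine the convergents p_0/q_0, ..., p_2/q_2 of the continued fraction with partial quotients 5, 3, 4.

Using the convergent recurrence p_i = a_i*p_{i-1} + p_{i-2}, q_i = a_i*q_{i-1} + q_{i-2} with p_{-2}=0, p_{-1}=1, q_{-2}=1, q_{-1}=0:
  i=0: a_0=5, p_0 = 5*1 + 0 = 5, q_0 = 5*0 + 1 = 1.
  i=1: a_1=3, p_1 = 3*5 + 1 = 16, q_1 = 3*1 + 0 = 3.
  i=2: a_2=4, p_2 = 4*16 + 5 = 69, q_2 = 4*3 + 1 = 13.

5/1, 16/3, 69/13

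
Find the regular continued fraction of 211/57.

[3; 1, 2, 2, 1, 5]

Run the Euclidean algorithm on 211 and 57; the successive quotients are the partial quotients a_0, a_1, ... (each step inverts the fractional part left over by the previous one):
  211 = 3*57 + 40, so a_0 = 3.
  57 = 1*40 + 17, so a_1 = 1.
  40 = 2*17 + 6, so a_2 = 2.
  17 = 2*6 + 5, so a_3 = 2.
  6 = 1*5 + 1, so a_4 = 1.
  5 = 5*1 + 0, so a_5 = 5.
The remainder reaches 0 after 6 divisions, so the expansion has 6 partial quotients, read off in order.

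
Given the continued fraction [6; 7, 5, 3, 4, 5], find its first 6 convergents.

6/1, 43/7, 221/36, 706/115, 3045/496, 15931/2595

Using the convergent recurrence p_i = a_i*p_{i-1} + p_{i-2}, q_i = a_i*q_{i-1} + q_{i-2} with p_{-2}=0, p_{-1}=1, q_{-2}=1, q_{-1}=0:
  i=0: a_0=6, p_0 = 6*1 + 0 = 6, q_0 = 6*0 + 1 = 1.
  i=1: a_1=7, p_1 = 7*6 + 1 = 43, q_1 = 7*1 + 0 = 7.
  i=2: a_2=5, p_2 = 5*43 + 6 = 221, q_2 = 5*7 + 1 = 36.
  i=3: a_3=3, p_3 = 3*221 + 43 = 706, q_3 = 3*36 + 7 = 115.
  i=4: a_4=4, p_4 = 4*706 + 221 = 3045, q_4 = 4*115 + 36 = 496.
  i=5: a_5=5, p_5 = 5*3045 + 706 = 15931, q_5 = 5*496 + 115 = 2595.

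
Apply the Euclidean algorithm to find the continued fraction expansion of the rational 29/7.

Run the Euclidean algorithm on 29 and 7; the successive quotients are the partial quotients a_0, a_1, ... (each step inverts the fractional part left over by the previous one):
  29 = 4*7 + 1, so a_0 = 4.
  7 = 7*1 + 0, so a_1 = 7.
The remainder reaches 0 after 2 divisions, so the expansion has 2 partial quotients, read off in order.

[4; 7]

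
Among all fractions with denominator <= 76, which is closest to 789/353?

38/17

Expand x = 789/353 as a continued fraction with the Euclidean algorithm:
  789 = 2*353 + 83, so a_0 = 2.
  353 = 4*83 + 21, so a_1 = 4.
  83 = 3*21 + 20, so a_2 = 3.
  21 = 1*20 + 1, so a_3 = 1.
  20 = 20*1 + 0, so a_4 = 20.
so x = [2; 4, 3, 1, 20].
Convergents (p_i = a_i*p_{i-1} + p_{i-2}, q_i = a_i*q_{i-1} + q_{i-2} with p_{-2}=0, p_{-1}=1, q_{-2}=1, q_{-1}=0), until the denominator exceeds 76:
  i=0: a_0=2, p_0 = 2*1 + 0 = 2, q_0 = 2*0 + 1 = 1.
  i=1: a_1=4, p_1 = 4*2 + 1 = 9, q_1 = 4*1 + 0 = 4.
  i=2: a_2=3, p_2 = 3*9 + 2 = 29, q_2 = 3*4 + 1 = 13.
  i=3: a_3=1, p_3 = 1*29 + 9 = 38, q_3 = 1*13 + 4 = 17.
  i=4: a_4=20, p_4 = 20*38 + 29 = 789, q_4 = 20*17 + 13 = 353.
q_4 = 353 > 76, so the last convergent with denominator <= 76 is p_3/q_3 = 38/17.
The closest fraction with denominator <= 76 is either p_3/q_3 or the intermediate fraction (k*p_3 + p_2)/(k*q_3 + q_2) with the largest k >= 1 whose denominator stays <= 76; these approach x as k grows, and every other convergent or intermediate fraction in range is farther away.
Largest k: floor((76 - q_2)/q_3) = floor((76 - 13)/17) = 3.
That gives (3*38 + 29)/(3*17 + 13) = 143/64.
Compare the errors: |x - 38/17| = |789*17 - 38*353|/(353*17) = 1/6001, and |x - 143/64| = |789*64 - 143*353|/(353*64) = 17/22592.
Cross-multiplying, 1*22592 = 22592 < 102017 = 17*6001, so 1/6001 is smaller: the convergent 38/17 is closer to x than 143/64.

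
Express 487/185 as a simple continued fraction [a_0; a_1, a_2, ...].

[2; 1, 1, 1, 2, 1, 1, 2, 1, 2]

Run the Euclidean algorithm on 487 and 185; the successive quotients are the partial quotients a_0, a_1, ... (each step inverts the fractional part left over by the previous one):
  487 = 2*185 + 117, so a_0 = 2.
  185 = 1*117 + 68, so a_1 = 1.
  117 = 1*68 + 49, so a_2 = 1.
  68 = 1*49 + 19, so a_3 = 1.
  49 = 2*19 + 11, so a_4 = 2.
  19 = 1*11 + 8, so a_5 = 1.
  11 = 1*8 + 3, so a_6 = 1.
  8 = 2*3 + 2, so a_7 = 2.
  3 = 1*2 + 1, so a_8 = 1.
  2 = 2*1 + 0, so a_9 = 2.
The remainder reaches 0 after 10 divisions, so the expansion has 10 partial quotients, read off in order.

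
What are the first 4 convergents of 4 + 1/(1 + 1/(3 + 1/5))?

4/1, 5/1, 19/4, 100/21

Using the convergent recurrence p_i = a_i*p_{i-1} + p_{i-2}, q_i = a_i*q_{i-1} + q_{i-2} with p_{-2}=0, p_{-1}=1, q_{-2}=1, q_{-1}=0:
  i=0: a_0=4, p_0 = 4*1 + 0 = 4, q_0 = 4*0 + 1 = 1.
  i=1: a_1=1, p_1 = 1*4 + 1 = 5, q_1 = 1*1 + 0 = 1.
  i=2: a_2=3, p_2 = 3*5 + 4 = 19, q_2 = 3*1 + 1 = 4.
  i=3: a_3=5, p_3 = 5*19 + 5 = 100, q_3 = 5*4 + 1 = 21.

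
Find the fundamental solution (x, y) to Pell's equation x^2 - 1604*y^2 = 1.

First expand sqrt(1604) as a continued fraction. With x_i = (sqrt(1604) + m_i)/d_i and (m_0, d_0) = (0, 1): a_0 = floor(sqrt(1604)) = 40, since 40^2 = 1600 <= 1604 < 1681 = 41^2.
Iterate m_{i+1} = d_i*a_i - m_i, d_{i+1} = (1604 - m_{i+1}^2)/d_i, a_{i+1} = floor((a_0 + m_{i+1})/d_{i+1}):
  m_1 = 1*40 - 0 = 40, d_1 = (1604 - 40^2)/1 = 4/1 = 4, a_1 = floor((40 + 40)/4) = 20.
  m_2 = 4*20 - 40 = 40, d_2 = (1604 - 40^2)/4 = 4/4 = 1, a_2 = floor((40 + 40)/1) = 80.
  m_3 = 1*80 - 40 = 40, d_3 = (1604 - 40^2)/1 = 4/1 = 4: (m_3, d_3) = (m_1, d_1) = (40, 4), so from here the quotients repeat a_1, a_2; the period length is 2.
So sqrt(1604) = [40; (20, 80)] with period length k = 2.
k is even, so the fundamental solution of x^2 - 1604y^2 = 1 is (p_{k-1}, q_{k-1}) = (p_1, q_1); compute convergents through index 1.
Convergents (p_i = a_i*p_{i-1} + p_{i-2}, q_i = a_i*q_{i-1} + q_{i-2} with p_{-2}=0, p_{-1}=1, q_{-2}=1, q_{-1}=0):
  i=0: a_0=40, p_0 = 40*1 + 0 = 40, q_0 = 40*0 + 1 = 1.
  i=1: a_1=20, p_1 = 20*40 + 1 = 801, q_1 = 20*1 + 0 = 20.
Check: 801^2 - 1604*20^2 = 641601 - 641600 = 1, so (x, y) = (801, 20) solves the equation, and by the theorem it is the least positive solution.

(x, y) = (801, 20)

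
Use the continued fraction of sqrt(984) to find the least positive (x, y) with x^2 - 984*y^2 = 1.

First expand sqrt(984) as a continued fraction. With x_i = (sqrt(984) + m_i)/d_i and (m_0, d_0) = (0, 1): a_0 = floor(sqrt(984)) = 31, since 31^2 = 961 <= 984 < 1024 = 32^2.
Iterate m_{i+1} = d_i*a_i - m_i, d_{i+1} = (984 - m_{i+1}^2)/d_i, a_{i+1} = floor((a_0 + m_{i+1})/d_{i+1}):
  m_1 = 1*31 - 0 = 31, d_1 = (984 - 31^2)/1 = 23/1 = 23, a_1 = floor((31 + 31)/23) = 2.
  m_2 = 23*2 - 31 = 15, d_2 = (984 - 15^2)/23 = 759/23 = 33, a_2 = floor((31 + 15)/33) = 1.
  m_3 = 33*1 - 15 = 18, d_3 = (984 - 18^2)/33 = 660/33 = 20, a_3 = floor((31 + 18)/20) = 2.
  m_4 = 20*2 - 18 = 22, d_4 = (984 - 22^2)/20 = 500/20 = 25, a_4 = floor((31 + 22)/25) = 2.
  m_5 = 25*2 - 22 = 28, d_5 = (984 - 28^2)/25 = 200/25 = 8, a_5 = floor((31 + 28)/8) = 7.
  m_6 = 8*7 - 28 = 28, d_6 = (984 - 28^2)/8 = 200/8 = 25, a_6 = floor((31 + 28)/25) = 2.
  m_7 = 25*2 - 28 = 22, d_7 = (984 - 22^2)/25 = 500/25 = 20, a_7 = floor((31 + 22)/20) = 2.
  m_8 = 20*2 - 22 = 18, d_8 = (984 - 18^2)/20 = 660/20 = 33, a_8 = floor((31 + 18)/33) = 1.
  m_9 = 33*1 - 18 = 15, d_9 = (984 - 15^2)/33 = 759/33 = 23, a_9 = floor((31 + 15)/23) = 2.
  m_10 = 23*2 - 15 = 31, d_10 = (984 - 31^2)/23 = 23/23 = 1, a_10 = floor((31 + 31)/1) = 62.
  m_11 = 1*62 - 31 = 31, d_11 = (984 - 31^2)/1 = 23/1 = 23: (m_11, d_11) = (m_1, d_1) = (31, 23), so from here the quotients repeat a_1, ..., a_10; the period length is 10.
So sqrt(984) = [31; (2, 1, 2, 2, 7, 2, 2, 1, 2, 62)] with period length k = 10.
k is even, so the fundamental solution of x^2 - 984y^2 = 1 is (p_{k-1}, q_{k-1}) = (p_9, q_9); compute convergents through index 9.
Convergents (p_i = a_i*p_{i-1} + p_{i-2}, q_i = a_i*q_{i-1} + q_{i-2} with p_{-2}=0, p_{-1}=1, q_{-2}=1, q_{-1}=0):
  i=0: a_0=31, p_0 = 31*1 + 0 = 31, q_0 = 31*0 + 1 = 1.
  i=1: a_1=2, p_1 = 2*31 + 1 = 63, q_1 = 2*1 + 0 = 2.
  i=2: a_2=1, p_2 = 1*63 + 31 = 94, q_2 = 1*2 + 1 = 3.
  i=3: a_3=2, p_3 = 2*94 + 63 = 251, q_3 = 2*3 + 2 = 8.
  i=4: a_4=2, p_4 = 2*251 + 94 = 596, q_4 = 2*8 + 3 = 19.
  i=5: a_5=7, p_5 = 7*596 + 251 = 4423, q_5 = 7*19 + 8 = 141.
  i=6: a_6=2, p_6 = 2*4423 + 596 = 9442, q_6 = 2*141 + 19 = 301.
  i=7: a_7=2, p_7 = 2*9442 + 4423 = 23307, q_7 = 2*301 + 141 = 743.
  i=8: a_8=1, p_8 = 1*23307 + 9442 = 32749, q_8 = 1*743 + 301 = 1044.
  i=9: a_9=2, p_9 = 2*32749 + 23307 = 88805, q_9 = 2*1044 + 743 = 2831.
Check: 88805^2 - 984*2831^2 = 7886328025 - 7886328024 = 1, so (x, y) = (88805, 2831) solves the equation, and by the theorem it is the least positive solution.

(x, y) = (88805, 2831)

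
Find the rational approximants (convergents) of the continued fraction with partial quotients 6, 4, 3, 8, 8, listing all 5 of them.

Using the convergent recurrence p_i = a_i*p_{i-1} + p_{i-2}, q_i = a_i*q_{i-1} + q_{i-2} with p_{-2}=0, p_{-1}=1, q_{-2}=1, q_{-1}=0:
  i=0: a_0=6, p_0 = 6*1 + 0 = 6, q_0 = 6*0 + 1 = 1.
  i=1: a_1=4, p_1 = 4*6 + 1 = 25, q_1 = 4*1 + 0 = 4.
  i=2: a_2=3, p_2 = 3*25 + 6 = 81, q_2 = 3*4 + 1 = 13.
  i=3: a_3=8, p_3 = 8*81 + 25 = 673, q_3 = 8*13 + 4 = 108.
  i=4: a_4=8, p_4 = 8*673 + 81 = 5465, q_4 = 8*108 + 13 = 877.

6/1, 25/4, 81/13, 673/108, 5465/877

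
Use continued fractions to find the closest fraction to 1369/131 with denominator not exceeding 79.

Expand x = 1369/131 as a continued fraction with the Euclidean algorithm:
  1369 = 10*131 + 59, so a_0 = 10.
  131 = 2*59 + 13, so a_1 = 2.
  59 = 4*13 + 7, so a_2 = 4.
  13 = 1*7 + 6, so a_3 = 1.
  7 = 1*6 + 1, so a_4 = 1.
  6 = 6*1 + 0, so a_5 = 6.
so x = [10; 2, 4, 1, 1, 6].
Convergents (p_i = a_i*p_{i-1} + p_{i-2}, q_i = a_i*q_{i-1} + q_{i-2} with p_{-2}=0, p_{-1}=1, q_{-2}=1, q_{-1}=0), until the denominator exceeds 79:
  i=0: a_0=10, p_0 = 10*1 + 0 = 10, q_0 = 10*0 + 1 = 1.
  i=1: a_1=2, p_1 = 2*10 + 1 = 21, q_1 = 2*1 + 0 = 2.
  i=2: a_2=4, p_2 = 4*21 + 10 = 94, q_2 = 4*2 + 1 = 9.
  i=3: a_3=1, p_3 = 1*94 + 21 = 115, q_3 = 1*9 + 2 = 11.
  i=4: a_4=1, p_4 = 1*115 + 94 = 209, q_4 = 1*11 + 9 = 20.
  i=5: a_5=6, p_5 = 6*209 + 115 = 1369, q_5 = 6*20 + 11 = 131.
q_5 = 131 > 79, so the last convergent with denominator <= 79 is p_4/q_4 = 209/20.
The closest fraction with denominator <= 79 is either p_4/q_4 or the intermediate fraction (k*p_4 + p_3)/(k*q_4 + q_3) with the largest k >= 1 whose denominator stays <= 79; these approach x as k grows, and every other convergent or intermediate fraction in range is farther away.
Largest k: floor((79 - q_3)/q_4) = floor((79 - 11)/20) = 3.
That gives (3*209 + 115)/(3*20 + 11) = 742/71.
Compare the errors: |x - 209/20| = |1369*20 - 209*131|/(131*20) = 1/2620, and |x - 742/71| = |1369*71 - 742*131|/(131*71) = 3/9301.
Cross-multiplying, 3*2620 = 7860 < 9301 = 1*9301, so 3/9301 is smaller: the intermediate fraction 742/71 is closer to x than 209/20.

742/71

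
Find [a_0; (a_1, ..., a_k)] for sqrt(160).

[12; (1, 1, 1, 5, 1, 1, 1, 24)]

Write x_i = (sqrt(160) + m_i)/d_i with (m_0, d_0) = (0, 1). a_0 = floor(sqrt(160)) = 12, since 12^2 = 144 <= 160 < 169 = 13^2.
Iterate m_{i+1} = d_i*a_i - m_i, d_{i+1} = (160 - m_{i+1}^2)/d_i, a_{i+1} = floor((a_0 + m_{i+1})/d_{i+1}):
  m_1 = 1*12 - 0 = 12, d_1 = (160 - 12^2)/1 = 16/1 = 16, a_1 = floor((12 + 12)/16) = 1.
  m_2 = 16*1 - 12 = 4, d_2 = (160 - 4^2)/16 = 144/16 = 9, a_2 = floor((12 + 4)/9) = 1.
  m_3 = 9*1 - 4 = 5, d_3 = (160 - 5^2)/9 = 135/9 = 15, a_3 = floor((12 + 5)/15) = 1.
  m_4 = 15*1 - 5 = 10, d_4 = (160 - 10^2)/15 = 60/15 = 4, a_4 = floor((12 + 10)/4) = 5.
  m_5 = 4*5 - 10 = 10, d_5 = (160 - 10^2)/4 = 60/4 = 15, a_5 = floor((12 + 10)/15) = 1.
  m_6 = 15*1 - 10 = 5, d_6 = (160 - 5^2)/15 = 135/15 = 9, a_6 = floor((12 + 5)/9) = 1.
  m_7 = 9*1 - 5 = 4, d_7 = (160 - 4^2)/9 = 144/9 = 16, a_7 = floor((12 + 4)/16) = 1.
  m_8 = 16*1 - 4 = 12, d_8 = (160 - 12^2)/16 = 16/16 = 1, a_8 = floor((12 + 12)/1) = 24.
  m_9 = 1*24 - 12 = 12, d_9 = (160 - 12^2)/1 = 16/1 = 16: (m_9, d_9) = (m_1, d_1) = (12, 16), so from here the quotients repeat a_1, ..., a_8; the period length is 8.
Hence the expansion of sqrt(160) is a_0 = 12 followed by the repeating block 1, 1, 1, 5, 1, 1, 1, 24 (period 8).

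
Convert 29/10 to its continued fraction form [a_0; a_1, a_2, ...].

[2; 1, 9]

Run the Euclidean algorithm on 29 and 10; the successive quotients are the partial quotients a_0, a_1, ... (each step inverts the fractional part left over by the previous one):
  29 = 2*10 + 9, so a_0 = 2.
  10 = 1*9 + 1, so a_1 = 1.
  9 = 9*1 + 0, so a_2 = 9.
The remainder reaches 0 after 3 divisions, so the expansion has 3 partial quotients, read off in order.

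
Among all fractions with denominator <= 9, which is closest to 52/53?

1/1

Expand x = 52/53 as a continued fraction with the Euclidean algorithm:
  52 = 0*53 + 52, so a_0 = 0.
  53 = 1*52 + 1, so a_1 = 1.
  52 = 52*1 + 0, so a_2 = 52.
so x = [0; 1, 52].
Convergents (p_i = a_i*p_{i-1} + p_{i-2}, q_i = a_i*q_{i-1} + q_{i-2} with p_{-2}=0, p_{-1}=1, q_{-2}=1, q_{-1}=0), until the denominator exceeds 9:
  i=0: a_0=0, p_0 = 0*1 + 0 = 0, q_0 = 0*0 + 1 = 1.
  i=1: a_1=1, p_1 = 1*0 + 1 = 1, q_1 = 1*1 + 0 = 1.
  i=2: a_2=52, p_2 = 52*1 + 0 = 52, q_2 = 52*1 + 1 = 53.
q_2 = 53 > 9, so the last convergent with denominator <= 9 is p_1/q_1 = 1/1.
The closest fraction with denominator <= 9 is either p_1/q_1 or the intermediate fraction (k*p_1 + p_0)/(k*q_1 + q_0) with the largest k >= 1 whose denominator stays <= 9; these approach x as k grows, and every other convergent or intermediate fraction in range is farther away.
Largest k: floor((9 - q_0)/q_1) = floor((9 - 1)/1) = 8.
That gives (8*1 + 0)/(8*1 + 1) = 8/9.
Compare the errors: |x - 1/1| = |52*1 - 1*53|/(53*1) = 1/53, and |x - 8/9| = |52*9 - 8*53|/(53*9) = 44/477.
Cross-multiplying, 1*477 = 477 < 2332 = 44*53, so 1/53 is smaller: the convergent 1/1 is closer to x than 8/9.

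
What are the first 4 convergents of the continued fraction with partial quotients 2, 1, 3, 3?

2/1, 3/1, 11/4, 36/13

Using the convergent recurrence p_i = a_i*p_{i-1} + p_{i-2}, q_i = a_i*q_{i-1} + q_{i-2} with p_{-2}=0, p_{-1}=1, q_{-2}=1, q_{-1}=0:
  i=0: a_0=2, p_0 = 2*1 + 0 = 2, q_0 = 2*0 + 1 = 1.
  i=1: a_1=1, p_1 = 1*2 + 1 = 3, q_1 = 1*1 + 0 = 1.
  i=2: a_2=3, p_2 = 3*3 + 2 = 11, q_2 = 3*1 + 1 = 4.
  i=3: a_3=3, p_3 = 3*11 + 3 = 36, q_3 = 3*4 + 1 = 13.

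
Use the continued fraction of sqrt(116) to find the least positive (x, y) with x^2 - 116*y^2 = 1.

(x, y) = (9801, 910)

First expand sqrt(116) as a continued fraction. With x_i = (sqrt(116) + m_i)/d_i and (m_0, d_0) = (0, 1): a_0 = floor(sqrt(116)) = 10, since 10^2 = 100 <= 116 < 121 = 11^2.
Iterate m_{i+1} = d_i*a_i - m_i, d_{i+1} = (116 - m_{i+1}^2)/d_i, a_{i+1} = floor((a_0 + m_{i+1})/d_{i+1}):
  m_1 = 1*10 - 0 = 10, d_1 = (116 - 10^2)/1 = 16/1 = 16, a_1 = floor((10 + 10)/16) = 1.
  m_2 = 16*1 - 10 = 6, d_2 = (116 - 6^2)/16 = 80/16 = 5, a_2 = floor((10 + 6)/5) = 3.
  m_3 = 5*3 - 6 = 9, d_3 = (116 - 9^2)/5 = 35/5 = 7, a_3 = floor((10 + 9)/7) = 2.
  m_4 = 7*2 - 9 = 5, d_4 = (116 - 5^2)/7 = 91/7 = 13, a_4 = floor((10 + 5)/13) = 1.
  m_5 = 13*1 - 5 = 8, d_5 = (116 - 8^2)/13 = 52/13 = 4, a_5 = floor((10 + 8)/4) = 4.
  m_6 = 4*4 - 8 = 8, d_6 = (116 - 8^2)/4 = 52/4 = 13, a_6 = floor((10 + 8)/13) = 1.
  m_7 = 13*1 - 8 = 5, d_7 = (116 - 5^2)/13 = 91/13 = 7, a_7 = floor((10 + 5)/7) = 2.
  m_8 = 7*2 - 5 = 9, d_8 = (116 - 9^2)/7 = 35/7 = 5, a_8 = floor((10 + 9)/5) = 3.
  m_9 = 5*3 - 9 = 6, d_9 = (116 - 6^2)/5 = 80/5 = 16, a_9 = floor((10 + 6)/16) = 1.
  m_10 = 16*1 - 6 = 10, d_10 = (116 - 10^2)/16 = 16/16 = 1, a_10 = floor((10 + 10)/1) = 20.
  m_11 = 1*20 - 10 = 10, d_11 = (116 - 10^2)/1 = 16/1 = 16: (m_11, d_11) = (m_1, d_1) = (10, 16), so from here the quotients repeat a_1, ..., a_10; the period length is 10.
So sqrt(116) = [10; (1, 3, 2, 1, 4, 1, 2, 3, 1, 20)] with period length k = 10.
k is even, so the fundamental solution of x^2 - 116y^2 = 1 is (p_{k-1}, q_{k-1}) = (p_9, q_9); compute convergents through index 9.
Convergents (p_i = a_i*p_{i-1} + p_{i-2}, q_i = a_i*q_{i-1} + q_{i-2} with p_{-2}=0, p_{-1}=1, q_{-2}=1, q_{-1}=0):
  i=0: a_0=10, p_0 = 10*1 + 0 = 10, q_0 = 10*0 + 1 = 1.
  i=1: a_1=1, p_1 = 1*10 + 1 = 11, q_1 = 1*1 + 0 = 1.
  i=2: a_2=3, p_2 = 3*11 + 10 = 43, q_2 = 3*1 + 1 = 4.
  i=3: a_3=2, p_3 = 2*43 + 11 = 97, q_3 = 2*4 + 1 = 9.
  i=4: a_4=1, p_4 = 1*97 + 43 = 140, q_4 = 1*9 + 4 = 13.
  i=5: a_5=4, p_5 = 4*140 + 97 = 657, q_5 = 4*13 + 9 = 61.
  i=6: a_6=1, p_6 = 1*657 + 140 = 797, q_6 = 1*61 + 13 = 74.
  i=7: a_7=2, p_7 = 2*797 + 657 = 2251, q_7 = 2*74 + 61 = 209.
  i=8: a_8=3, p_8 = 3*2251 + 797 = 7550, q_8 = 3*209 + 74 = 701.
  i=9: a_9=1, p_9 = 1*7550 + 2251 = 9801, q_9 = 1*701 + 209 = 910.
Check: 9801^2 - 116*910^2 = 96059601 - 96059600 = 1, so (x, y) = (9801, 910) solves the equation, and by the theorem it is the least positive solution.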